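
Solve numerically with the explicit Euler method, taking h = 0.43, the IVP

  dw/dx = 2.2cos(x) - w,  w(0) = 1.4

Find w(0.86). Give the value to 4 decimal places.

Euler: w_{n+1} = w_n + h·f(x_n, w_n).
x=0.000000, w=1.400000: f=0.800000 → w ← 1.400000 + 0.43·0.800000 = 1.744000
x=0.430000, w=1.744000: f=0.255725 → w ← 1.744000 + 0.43·0.255725 = 1.853962
w(0.86) ≈ 1.8540

1.8540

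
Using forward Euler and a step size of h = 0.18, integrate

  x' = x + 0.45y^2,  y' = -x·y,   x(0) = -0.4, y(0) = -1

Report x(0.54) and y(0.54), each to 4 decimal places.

-0.3279, -1.2235

Euler on (x,y): x_{n+1} = x_n + h·x', y_{n+1} = y_n + h·y'.
0.000000: (-0.400000, -1.000000); f=(0.050000, -0.400000) → (-0.391000, -1.072000)
0.180000: (-0.391000, -1.072000); f=(0.126133, -0.419152) → (-0.368296, -1.147447)
0.360000: (-0.368296, -1.147447); f=(0.224190, -0.422600) → (-0.327942, -1.223515)
(x(0.54), y(0.54)) ≈ (-0.3279, -1.2235)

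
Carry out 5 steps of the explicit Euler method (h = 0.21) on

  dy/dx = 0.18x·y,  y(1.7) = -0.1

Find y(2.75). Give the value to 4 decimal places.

Euler: y_{n+1} = y_n + h·f(x_n, y_n).
x=1.700000, y=-0.100000: f=-0.030600 → y ← -0.100000 + 0.21·(-0.030600) = -0.106426
x=1.910000, y=-0.106426: f=-0.036589 → y ← -0.106426 + 0.21·(-0.036589) = -0.114110
x=2.120000, y=-0.114110: f=-0.043544 → y ← -0.114110 + 0.21·(-0.043544) = -0.123254
x=2.330000, y=-0.123254: f=-0.051693 → y ← -0.123254 + 0.21·(-0.051693) = -0.134110
x=2.540000, y=-0.134110: f=-0.061315 → y ← -0.134110 + 0.21·(-0.061315) = -0.146986
y(2.75) ≈ -0.1470

-0.1470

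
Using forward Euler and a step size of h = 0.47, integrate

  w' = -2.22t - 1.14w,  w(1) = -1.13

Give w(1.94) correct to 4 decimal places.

Euler: w_{n+1} = w_n + h·f(t_n, w_n).
t=1.000000, w=-1.130000: f=-0.931800 → w ← -1.130000 + 0.47·(-0.931800) = -1.567946
t=1.470000, w=-1.567946: f=-1.475942 → w ← -1.567946 + 0.47·(-1.475942) = -2.261639
w(1.94) ≈ -2.2616

-2.2616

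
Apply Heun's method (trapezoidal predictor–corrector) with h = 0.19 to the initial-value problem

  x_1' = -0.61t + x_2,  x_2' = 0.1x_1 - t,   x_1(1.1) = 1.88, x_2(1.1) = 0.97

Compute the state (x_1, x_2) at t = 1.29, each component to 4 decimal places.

1.9093, 0.7792

Heun on (x_1,x_2): k1 = f(t_n, state_n); k2 = f(t_n + h, state_n + h·k1); state_{n+1} = state_n + (h/2)·(k1 + k2).
1.100000: (1.880000, 0.970000)
  k1 = (0.299000, -0.912000)
  predictor → (1.936810, 0.796720)
  k2 = (0.009820, -1.096319)
  → (1.909338, 0.779210)
(x_1(1.29), x_2(1.29)) ≈ (1.9093, 0.7792)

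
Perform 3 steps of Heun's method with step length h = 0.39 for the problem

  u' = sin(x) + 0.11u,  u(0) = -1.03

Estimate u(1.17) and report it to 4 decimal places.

Heun: k1 = f(x_n, u_n); k2 = f(x_n + h, u_n + h·k1); u_{n+1} = u_n + (h/2)·(k1 + k2).
x=0.000000, u=-1.030000:
  k1 = f(0.000000, -1.030000) = -0.113300
  k2 = f(0.390000, -1.074187) = 0.262028
  u ← -1.030000 + (0.39/2)·(-0.113300 + 0.262028) = -1.000998
x=0.390000, u=-1.000998:
  k1 = f(0.390000, -1.000998) = 0.270079
  k2 = f(0.780000, -0.895667) = 0.604756
  u ← -1.000998 + (0.39/2)·(0.270079 + 0.604756) = -0.830405
x=0.780000, u=-0.830405:
  k1 = f(0.780000, -0.830405) = 0.611935
  k2 = f(1.170000, -0.591751) = 0.855658
  u ← -0.830405 + (0.39/2)·(0.611935 + 0.855658) = -0.544225
u(1.17) ≈ -0.5442

-0.5442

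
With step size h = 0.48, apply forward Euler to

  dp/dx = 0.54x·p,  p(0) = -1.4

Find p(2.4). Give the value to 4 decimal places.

-4.0432

Euler: p_{n+1} = p_n + h·f(x_n, p_n).
x=0.000000, p=-1.400000: f=0.000000 → p ← -1.400000 + 0.48·0.000000 = -1.400000
x=0.480000, p=-1.400000: f=-0.362880 → p ← -1.400000 + 0.48·(-0.362880) = -1.574182
x=0.960000, p=-1.574182: f=-0.816056 → p ← -1.574182 + 0.48·(-0.816056) = -1.965889
x=1.440000, p=-1.965889: f=-1.528676 → p ← -1.965889 + 0.48·(-1.528676) = -2.699654
x=1.920000, p=-2.699654: f=-2.799001 → p ← -2.699654 + 0.48·(-2.799001) = -4.043174
p(2.4) ≈ -4.0432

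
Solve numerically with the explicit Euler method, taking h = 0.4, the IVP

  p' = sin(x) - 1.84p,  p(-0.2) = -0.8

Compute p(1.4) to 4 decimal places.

Euler: p_{n+1} = p_n + h·f(x_n, p_n).
x=-0.200000, p=-0.800000: f=1.273331 → p ← -0.800000 + 0.4·1.273331 = -0.290668
x=0.200000, p=-0.290668: f=0.733498 → p ← -0.290668 + 0.4·0.733498 = 0.002731
x=0.600000, p=0.002731: f=0.559617 → p ← 0.002731 + 0.4·0.559617 = 0.226578
x=1.000000, p=0.226578: f=0.424567 → p ← 0.226578 + 0.4·0.424567 = 0.396405
p(1.4) ≈ 0.3964

0.3964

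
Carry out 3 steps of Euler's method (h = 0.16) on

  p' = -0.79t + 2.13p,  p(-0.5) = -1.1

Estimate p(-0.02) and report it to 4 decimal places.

-2.4575

Euler: p_{n+1} = p_n + h·f(t_n, p_n).
t=-0.500000, p=-1.100000: f=-1.948000 → p ← -1.100000 + 0.16·(-1.948000) = -1.411680
t=-0.340000, p=-1.411680: f=-2.738278 → p ← -1.411680 + 0.16·(-2.738278) = -1.849805
t=-0.180000, p=-1.849805: f=-3.797884 → p ← -1.849805 + 0.16·(-3.797884) = -2.457466
p(-0.02) ≈ -2.4575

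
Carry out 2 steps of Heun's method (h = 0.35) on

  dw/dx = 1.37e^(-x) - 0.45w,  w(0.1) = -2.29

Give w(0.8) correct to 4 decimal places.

-1.1502

Heun: k1 = f(x_n, w_n); k2 = f(x_n + h, w_n + h·k1); w_{n+1} = w_n + (h/2)·(k1 + k2).
x=0.100000, w=-2.290000:
  k1 = f(0.100000, -2.290000) = 2.270127
  k2 = f(0.450000, -1.495455) = 1.546506
  w ← -2.290000 + (0.35/2)·(2.270127 + 1.546506) = -1.622089
x=0.450000, w=-1.622089:
  k1 = f(0.450000, -1.622089) = 1.603491
  k2 = f(0.800000, -1.060868) = 1.092971
  w ← -1.622089 + (0.35/2)·(1.603491 + 1.092971) = -1.150208
w(0.8) ≈ -1.1502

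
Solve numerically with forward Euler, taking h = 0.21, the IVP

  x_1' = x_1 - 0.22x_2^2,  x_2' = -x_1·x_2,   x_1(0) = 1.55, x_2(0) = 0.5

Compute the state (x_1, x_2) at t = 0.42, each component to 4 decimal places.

2.2501, 0.2052

Euler on (x_1,x_2): x_1_{n+1} = x_1_n + h·x_1', x_2_{n+1} = x_2_n + h·x_2'.
0.000000: (1.550000, 0.500000); f=(1.495000, -0.775000) → (1.863950, 0.337250)
0.210000: (1.863950, 0.337250); f=(1.838928, -0.628617) → (2.250125, 0.205240)
(x_1(0.42), x_2(0.42)) ≈ (2.2501, 0.2052)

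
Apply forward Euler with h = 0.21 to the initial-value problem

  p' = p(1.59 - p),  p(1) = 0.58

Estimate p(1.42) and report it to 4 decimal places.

Euler: p_{n+1} = p_n + h·f(x_n, p_n).
x=1.000000, p=0.580000: f=0.585800 → p ← 0.580000 + 0.21·0.585800 = 0.703018
x=1.210000, p=0.703018: f=0.623564 → p ← 0.703018 + 0.21·0.623564 = 0.833967
p(1.42) ≈ 0.8340

0.8340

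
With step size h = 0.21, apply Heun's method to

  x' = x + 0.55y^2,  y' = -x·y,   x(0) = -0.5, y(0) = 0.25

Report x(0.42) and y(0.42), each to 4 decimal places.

Heun on (x,y): k1 = f(t_n, state_n); k2 = f(t_n + h, state_n + h·k1); state_{n+1} = state_n + (h/2)·(k1 + k2).
0.000000: (-0.500000, 0.250000)
  k1 = (-0.465625, 0.125000)
  predictor → (-0.597781, 0.276250)
  k2 = (-0.555809, 0.165137)
  → (-0.607251, 0.280464)
0.210000: (-0.607251, 0.280464)
  k1 = (-0.563987, 0.170312)
  predictor → (-0.725688, 0.316230)
  k2 = (-0.670687, 0.229484)
  → (-0.736891, 0.322443)
(x(0.42), y(0.42)) ≈ (-0.7369, 0.3224)

-0.7369, 0.3224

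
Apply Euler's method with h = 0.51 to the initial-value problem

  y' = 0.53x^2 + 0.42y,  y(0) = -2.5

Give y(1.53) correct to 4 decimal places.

-4.1086

Euler: y_{n+1} = y_n + h·f(x_n, y_n).
x=0.000000, y=-2.500000: f=-1.050000 → y ← -2.500000 + 0.51·(-1.050000) = -3.035500
x=0.510000, y=-3.035500: f=-1.137057 → y ← -3.035500 + 0.51·(-1.137057) = -3.615399
x=1.020000, y=-3.615399: f=-0.967056 → y ← -3.615399 + 0.51·(-0.967056) = -4.108597
y(1.53) ≈ -4.1086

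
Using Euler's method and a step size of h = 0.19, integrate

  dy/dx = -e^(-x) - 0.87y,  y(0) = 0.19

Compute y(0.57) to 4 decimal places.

-0.2830

Euler: y_{n+1} = y_n + h·f(x_n, y_n).
x=0.000000, y=0.190000: f=-1.165300 → y ← 0.190000 + 0.19·(-1.165300) = -0.031407
x=0.190000, y=-0.031407: f=-0.799635 → y ← -0.031407 + 0.19·(-0.799635) = -0.183338
x=0.380000, y=-0.183338: f=-0.524358 → y ← -0.183338 + 0.19·(-0.524358) = -0.282966
y(0.57) ≈ -0.2830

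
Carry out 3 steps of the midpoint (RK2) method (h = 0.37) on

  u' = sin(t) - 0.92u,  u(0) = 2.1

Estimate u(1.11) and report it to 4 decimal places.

1.1874

Midpoint: k1 = f(t_n, u_n); k2 = f(t_n + h/2, u_n + (h/2)·k1); u_{n+1} = u_n + h·k2.
t=0.000000, u=2.100000:
  k1 = f(0.000000, 2.100000) = -1.932000
  k2 = f(0.185000, 1.742580) = -1.419227
  u ← 2.100000 + 0.37·(-1.419227) = 1.574886
t=0.370000, u=1.574886:
  k1 = f(0.370000, 1.574886) = -1.087280
  k2 = f(0.555000, 1.373739) = -0.736897
  u ← 1.574886 + 0.37·(-0.736897) = 1.302234
t=0.740000, u=1.302234:
  k1 = f(0.740000, 1.302234) = -0.523768
  k2 = f(0.925000, 1.205337) = -0.310289
  u ← 1.302234 + 0.37·(-0.310289) = 1.187427
u(1.11) ≈ 1.1874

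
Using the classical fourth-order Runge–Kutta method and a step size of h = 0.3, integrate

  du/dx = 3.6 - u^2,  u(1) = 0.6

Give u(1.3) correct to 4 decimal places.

RK4: k1 = f(x_n, u_n); k2 = f(x_n + h/2, u_n + (h/2)·k1); k3 = f(x_n + h/2, u_n + (h/2)·k2); k4 = f(x_n + h, u_n + h·k3); u_{n+1} = u_n + (h/6)·(k1 + 2k2 + 2k3 + k4).
x=1.000000, u=0.600000:
  k1 = f(1.000000, 0.600000) = 3.240000
  k2 = f(1.150000, 1.086000) = 2.420604
  k3 = f(1.150000, 0.963091) = 2.672456
  k4 = f(1.300000, 1.401737) = 1.635134
  u ← 0.600000 + (0.3/6)·(k1 + 2k2 + 2k3 + k4) = 1.353063
u(1.3) ≈ 1.3531

1.3531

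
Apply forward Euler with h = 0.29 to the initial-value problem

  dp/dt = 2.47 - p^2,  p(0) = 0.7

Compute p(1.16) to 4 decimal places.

1.5711

Euler: p_{n+1} = p_n + h·f(t_n, p_n).
t=0.000000, p=0.700000: f=1.980000 → p ← 0.700000 + 0.29·1.980000 = 1.274200
t=0.290000, p=1.274200: f=0.846414 → p ← 1.274200 + 0.29·0.846414 = 1.519660
t=0.580000, p=1.519660: f=0.160633 → p ← 1.519660 + 0.29·0.160633 = 1.566244
t=0.870000, p=1.566244: f=0.016881 → p ← 1.566244 + 0.29·0.016881 = 1.571139
p(1.16) ≈ 1.5711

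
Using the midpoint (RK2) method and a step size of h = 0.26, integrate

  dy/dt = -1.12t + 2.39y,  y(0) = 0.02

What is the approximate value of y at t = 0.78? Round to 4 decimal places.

-0.4902

Midpoint: k1 = f(t_n, y_n); k2 = f(t_n + h/2, y_n + (h/2)·k1); y_{n+1} = y_n + h·k2.
t=0.000000, y=0.020000:
  k1 = f(0.000000, 0.020000) = 0.047800
  k2 = f(0.130000, 0.026214) = -0.082949
  y ← 0.020000 + 0.26·(-0.082949) = -0.001567
t=0.260000, y=-0.001567:
  k1 = f(0.260000, -0.001567) = -0.294944
  k2 = f(0.390000, -0.039909) = -0.532183
  y ← -0.001567 + 0.26·(-0.532183) = -0.139934
t=0.520000, y=-0.139934:
  k1 = f(0.520000, -0.139934) = -0.916843
  k2 = f(0.650000, -0.259124) = -1.347306
  y ← -0.139934 + 0.26·(-1.347306) = -0.490234
y(0.78) ≈ -0.4902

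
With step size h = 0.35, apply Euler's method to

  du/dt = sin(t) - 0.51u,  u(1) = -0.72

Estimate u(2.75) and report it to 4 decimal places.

Euler: u_{n+1} = u_n + h·f(t_n, u_n).
t=1.000000, u=-0.720000: f=1.208671 → u ← -0.720000 + 0.35·1.208671 = -0.296965
t=1.350000, u=-0.296965: f=1.127176 → u ← -0.296965 + 0.35·1.127176 = 0.097546
t=1.700000, u=0.097546: f=0.941916 → u ← 0.097546 + 0.35·0.941916 = 0.427217
t=2.050000, u=0.427217: f=0.669482 → u ← 0.427217 + 0.35·0.669482 = 0.661536
t=2.400000, u=0.661536: f=0.338080 → u ← 0.661536 + 0.35·0.338080 = 0.779864
u(2.75) ≈ 0.7799

0.7799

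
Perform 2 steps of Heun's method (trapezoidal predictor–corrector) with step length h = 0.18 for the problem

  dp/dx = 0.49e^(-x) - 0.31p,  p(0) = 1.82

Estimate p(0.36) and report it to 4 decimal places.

Heun: k1 = f(x_n, p_n); k2 = f(x_n + h, p_n + h·k1); p_{n+1} = p_n + (h/2)·(k1 + k2).
x=0.000000, p=1.820000:
  k1 = f(0.000000, 1.820000) = -0.074200
  k2 = f(0.180000, 1.806644) = -0.150777
  p ← 1.820000 + (0.18/2)·(-0.074200 + (-0.150777)) = 1.799752
x=0.180000, p=1.799752:
  k1 = f(0.180000, 1.799752) = -0.148641
  k2 = f(0.360000, 1.772997) = -0.207768
  p ← 1.799752 + (0.18/2)·(-0.148641 + (-0.207768)) = 1.767675
p(0.36) ≈ 1.7677

1.7677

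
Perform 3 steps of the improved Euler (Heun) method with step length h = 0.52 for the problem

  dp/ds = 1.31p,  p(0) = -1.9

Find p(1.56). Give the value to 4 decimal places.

-13.3060

Heun: k1 = f(s_n, p_n); k2 = f(s_n + h, p_n + h·k1); p_{n+1} = p_n + (h/2)·(k1 + k2).
s=0.000000, p=-1.900000:
  k1 = f(0.000000, -1.900000) = -2.489000
  k2 = f(0.520000, -3.194280) = -4.184507
  p ← -1.900000 + (0.52/2)·(-2.489000 + (-4.184507)) = -3.635112
s=0.520000, p=-3.635112:
  k1 = f(0.520000, -3.635112) = -4.761996
  k2 = f(1.040000, -6.111350) = -8.005868
  p ← -3.635112 + (0.52/2)·(-4.761996 + (-8.005868)) = -6.954757
s=1.040000, p=-6.954757:
  k1 = f(1.040000, -6.954757) = -9.110731
  k2 = f(1.560000, -11.692337) = -15.316961
  p ← -6.954757 + (0.52/2)·(-9.110731 + (-15.316961)) = -13.305957
p(1.56) ≈ -13.3060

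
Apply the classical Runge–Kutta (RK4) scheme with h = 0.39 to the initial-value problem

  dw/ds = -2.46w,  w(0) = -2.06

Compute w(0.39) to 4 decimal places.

-0.8012

RK4: k1 = f(s_n, w_n); k2 = f(s_n + h/2, w_n + (h/2)·k1); k3 = f(s_n + h/2, w_n + (h/2)·k2); k4 = f(s_n + h, w_n + h·k3); w_{n+1} = w_n + (h/6)·(k1 + 2k2 + 2k3 + k4).
s=0.000000, w=-2.060000:
  k1 = f(0.000000, -2.060000) = 5.067600
  k2 = f(0.195000, -1.071818) = 2.636672
  k3 = f(0.195000, -1.545849) = 3.802788
  k4 = f(0.390000, -0.576913) = 1.419205
  w ← -2.060000 + (0.39/6)·(k1 + 2k2 + 2k3 + k4) = -0.801228
w(0.39) ≈ -0.8012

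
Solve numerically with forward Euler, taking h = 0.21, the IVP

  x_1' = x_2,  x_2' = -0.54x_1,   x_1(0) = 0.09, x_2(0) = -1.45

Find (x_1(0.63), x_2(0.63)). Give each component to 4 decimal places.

-0.8227, -1.3768

Euler on (x_1,x_2): x_1_{n+1} = x_1_n + h·x_1', x_2_{n+1} = x_2_n + h·x_2'.
0.000000: (0.090000, -1.450000); f=(-1.450000, -0.048600) → (-0.214500, -1.460206)
0.210000: (-0.214500, -1.460206); f=(-1.460206, 0.115830) → (-0.521143, -1.435882)
0.420000: (-0.521143, -1.435882); f=(-1.435882, 0.281417) → (-0.822678, -1.376784)
(x_1(0.63), x_2(0.63)) ≈ (-0.8227, -1.3768)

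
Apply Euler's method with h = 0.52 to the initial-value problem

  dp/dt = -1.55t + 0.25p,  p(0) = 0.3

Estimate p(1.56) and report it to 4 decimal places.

Euler: p_{n+1} = p_n + h·f(t_n, p_n).
t=0.000000, p=0.300000: f=0.075000 → p ← 0.300000 + 0.52·0.075000 = 0.339000
t=0.520000, p=0.339000: f=-0.721250 → p ← 0.339000 + 0.52·(-0.721250) = -0.036050
t=1.040000, p=-0.036050: f=-1.621013 → p ← -0.036050 + 0.52·(-1.621013) = -0.878977
p(1.56) ≈ -0.8790

-0.8790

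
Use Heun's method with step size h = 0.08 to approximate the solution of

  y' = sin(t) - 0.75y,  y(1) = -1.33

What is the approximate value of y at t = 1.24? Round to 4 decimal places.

-0.9136

Heun: k1 = f(t_n, y_n); k2 = f(t_n + h, y_n + h·k1); y_{n+1} = y_n + (h/2)·(k1 + k2).
t=1.000000, y=-1.330000:
  k1 = f(1.000000, -1.330000) = 1.838971
  k2 = f(1.080000, -1.182882) = 1.769120
  y ← -1.330000 + (0.08/2)·(1.838971 + 1.769120) = -1.185676
t=1.080000, y=-1.185676:
  k1 = f(1.080000, -1.185676) = 1.771215
  k2 = f(1.160000, -1.043979) = 1.699787
  y ← -1.185676 + (0.08/2)·(1.771215 + 1.699787) = -1.046836
t=1.160000, y=-1.046836:
  k1 = f(1.160000, -1.046836) = 1.701930
  k2 = f(1.240000, -0.910682) = 1.628795
  y ← -1.046836 + (0.08/2)·(1.701930 + 1.628795) = -0.913607
y(1.24) ≈ -0.9136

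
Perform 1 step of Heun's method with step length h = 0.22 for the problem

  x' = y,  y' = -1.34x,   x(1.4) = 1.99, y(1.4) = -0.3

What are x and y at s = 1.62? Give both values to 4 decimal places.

1.8595, -0.8769

Heun on (x,y): k1 = f(s_n, state_n); k2 = f(s_n + h, state_n + h·k1); state_{n+1} = state_n + (h/2)·(k1 + k2).
1.400000: (1.990000, -0.300000)
  k1 = (-0.300000, -2.666600)
  predictor → (1.924000, -0.886652)
  k2 = (-0.886652, -2.578160)
  → (1.859468, -0.876924)
(x(1.62), y(1.62)) ≈ (1.8595, -0.8769)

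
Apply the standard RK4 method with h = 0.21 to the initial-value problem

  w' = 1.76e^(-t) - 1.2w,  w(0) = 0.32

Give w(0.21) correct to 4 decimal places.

0.5421

RK4: k1 = f(t_n, w_n); k2 = f(t_n + h/2, w_n + (h/2)·k1); k3 = f(t_n + h/2, w_n + (h/2)·k2); k4 = f(t_n + h, w_n + h·k3); w_{n+1} = w_n + (h/6)·(k1 + 2k2 + 2k3 + k4).
t=0.000000, w=0.320000:
  k1 = f(0.000000, 0.320000) = 1.376000
  k2 = f(0.105000, 0.464480) = 1.027195
  k3 = f(0.105000, 0.427855) = 1.071145
  k4 = f(0.210000, 0.544940) = 0.772700
  w ← 0.320000 + (0.21/6)·(k1 + 2k2 + 2k3 + k4) = 0.542088
w(0.21) ≈ 0.5421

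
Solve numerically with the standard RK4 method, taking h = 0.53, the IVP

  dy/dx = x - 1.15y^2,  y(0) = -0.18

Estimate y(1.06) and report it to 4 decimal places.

RK4: k1 = f(x_n, y_n); k2 = f(x_n + h/2, y_n + (h/2)·k1); k3 = f(x_n + h/2, y_n + (h/2)·k2); k4 = f(x_n + h, y_n + h·k3); y_{n+1} = y_n + (h/6)·(k1 + 2k2 + 2k3 + k4).
x=0.000000, y=-0.180000:
  k1 = f(0.000000, -0.180000) = -0.037260
  k2 = f(0.265000, -0.189874) = 0.223540
  k3 = f(0.265000, -0.120762) = 0.248229
  k4 = f(0.530000, -0.048439) = 0.527302
  y ← -0.180000 + (0.53/6)·(k1 + 2k2 + 2k3 + k4) = -0.053367
x=0.530000, y=-0.053367:
  k1 = f(0.530000, -0.053367) = 0.526725
  k2 = f(0.795000, 0.086215) = 0.786452
  k3 = f(0.795000, 0.155043) = 0.767356
  k4 = f(1.060000, 0.353332) = 0.916430
  y ← -0.053367 + (0.53/6)·(k1 + 2k2 + 2k3 + k4) = 0.348618
y(1.06) ≈ 0.3486

0.3486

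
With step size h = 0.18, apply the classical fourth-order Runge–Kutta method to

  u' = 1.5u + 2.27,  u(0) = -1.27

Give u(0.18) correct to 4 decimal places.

RK4: k1 = f(t_n, u_n); k2 = f(t_n + h/2, u_n + (h/2)·k1); k3 = f(t_n + h/2, u_n + (h/2)·k2); k4 = f(t_n + h, u_n + h·k3); u_{n+1} = u_n + (h/6)·(k1 + 2k2 + 2k3 + k4).
t=0.000000, u=-1.270000:
  k1 = f(0.000000, -1.270000) = 0.365000
  k2 = f(0.090000, -1.237150) = 0.414275
  k3 = f(0.090000, -1.232715) = 0.420927
  k4 = f(0.180000, -1.194233) = 0.478650
  u ← -1.270000 + (0.18/6)·(k1 + 2k2 + 2k3 + k4) = -1.194578
u(0.18) ≈ -1.1946

-1.1946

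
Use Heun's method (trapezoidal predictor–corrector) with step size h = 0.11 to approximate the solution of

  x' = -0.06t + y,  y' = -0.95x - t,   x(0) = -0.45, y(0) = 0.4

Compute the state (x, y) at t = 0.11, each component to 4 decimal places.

Heun on (x,y): k1 = f(t_n, state_n); k2 = f(t_n + h, state_n + h·k1); state_{n+1} = state_n + (h/2)·(k1 + k2).
0.000000: (-0.450000, 0.400000)
  k1 = (0.400000, 0.427500)
  predictor → (-0.406000, 0.447025)
  k2 = (0.440425, 0.275700)
  → (-0.403777, 0.438676)
(x(0.11), y(0.11)) ≈ (-0.4038, 0.4387)

-0.4038, 0.4387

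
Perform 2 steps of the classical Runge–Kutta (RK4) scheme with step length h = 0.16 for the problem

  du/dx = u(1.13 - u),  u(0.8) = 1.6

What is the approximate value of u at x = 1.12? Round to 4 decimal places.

1.4207

RK4: k1 = f(x_n, u_n); k2 = f(x_n + h/2, u_n + (h/2)·k1); k3 = f(x_n + h/2, u_n + (h/2)·k2); k4 = f(x_n + h, u_n + h·k3); u_{n+1} = u_n + (h/6)·(k1 + 2k2 + 2k3 + k4).
x=0.800000, u=1.600000:
  k1 = f(0.800000, 1.600000) = -0.752000
  k2 = f(0.880000, 1.539840) = -0.631088
  k3 = f(0.880000, 1.549513) = -0.650041
  k4 = f(0.960000, 1.495993) = -0.547524
  u ← 1.600000 + (0.16/6)·(k1 + 2k2 + 2k3 + k4) = 1.497019
x=0.960000, u=1.497019:
  k1 = f(0.960000, 1.497019) = -0.549435
  k2 = f(1.040000, 1.453064) = -0.469433
  k3 = f(1.040000, 1.459464) = -0.480842
  k4 = f(1.120000, 1.420084) = -0.411944
  u ← 1.497019 + (0.16/6)·(k1 + 2k2 + 2k3 + k4) = 1.420701
u(1.12) ≈ 1.4207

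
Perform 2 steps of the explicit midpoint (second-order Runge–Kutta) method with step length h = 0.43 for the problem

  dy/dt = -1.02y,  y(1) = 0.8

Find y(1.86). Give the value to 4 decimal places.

0.3459

Midpoint: k1 = f(t_n, y_n); k2 = f(t_n + h/2, y_n + (h/2)·k1); y_{n+1} = y_n + h·k2.
t=1.000000, y=0.800000:
  k1 = f(1.000000, 0.800000) = -0.816000
  k2 = f(1.215000, 0.624560) = -0.637051
  y ← 0.800000 + 0.43·(-0.637051) = 0.526068
t=1.430000, y=0.526068:
  k1 = f(1.430000, 0.526068) = -0.536589
  k2 = f(1.645000, 0.410701) = -0.418915
  y ← 0.526068 + 0.43·(-0.418915) = 0.345934
y(1.86) ≈ 0.3459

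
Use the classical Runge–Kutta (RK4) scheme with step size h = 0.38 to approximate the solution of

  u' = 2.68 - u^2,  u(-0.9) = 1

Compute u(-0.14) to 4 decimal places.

RK4: k1 = f(x_n, u_n); k2 = f(x_n + h/2, u_n + (h/2)·k1); k3 = f(x_n + h/2, u_n + (h/2)·k2); k4 = f(x_n + h, u_n + h·k3); u_{n+1} = u_n + (h/6)·(k1 + 2k2 + 2k3 + k4).
x=-0.900000, u=1.000000:
  k1 = f(-0.900000, 1.000000) = 1.680000
  k2 = f(-0.710000, 1.319200) = 0.939711
  k3 = f(-0.710000, 1.178545) = 1.291031
  k4 = f(-0.520000, 1.490592) = 0.458136
  u ← 1.000000 + (0.38/6)·(k1 + 2k2 + 2k3 + k4) = 1.417976
x=-0.520000, u=1.417976:
  k1 = f(-0.520000, 1.417976) = 0.669344
  k2 = f(-0.330000, 1.545151) = 0.292507
  k3 = f(-0.330000, 1.473552) = 0.508643
  k4 = f(-0.140000, 1.611260) = 0.083840
  u ← 1.417976 + (0.38/6)·(k1 + 2k2 + 2k3 + k4) = 1.567157
u(-0.14) ≈ 1.5672

1.5672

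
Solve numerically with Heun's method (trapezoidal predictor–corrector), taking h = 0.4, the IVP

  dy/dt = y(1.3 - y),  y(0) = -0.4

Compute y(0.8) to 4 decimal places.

Heun: k1 = f(t_n, y_n); k2 = f(t_n + h, y_n + h·k1); y_{n+1} = y_n + (h/2)·(k1 + k2).
t=0.000000, y=-0.400000:
  k1 = f(0.000000, -0.400000) = -0.680000
  k2 = f(0.400000, -0.672000) = -1.325184
  y ← -0.400000 + (0.4/2)·(-0.680000 + (-1.325184)) = -0.801037
t=0.400000, y=-0.801037:
  k1 = f(0.400000, -0.801037) = -1.683008
  k2 = f(0.800000, -1.474240) = -4.089895
  y ← -0.801037 + (0.4/2)·(-1.683008 + (-4.089895)) = -1.955617
y(0.8) ≈ -1.9556

-1.9556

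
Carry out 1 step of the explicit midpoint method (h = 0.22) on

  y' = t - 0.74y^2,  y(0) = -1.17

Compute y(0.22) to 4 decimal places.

-1.4131

Midpoint: k1 = f(t_n, y_n); k2 = f(t_n + h/2, y_n + (h/2)·k1); y_{n+1} = y_n + h·k2.
t=0.000000, y=-1.170000:
  k1 = f(0.000000, -1.170000) = -1.012986
  k2 = f(0.110000, -1.281428) = -1.105124
  y ← -1.170000 + 0.22·(-1.105124) = -1.413127
y(0.22) ≈ -1.4131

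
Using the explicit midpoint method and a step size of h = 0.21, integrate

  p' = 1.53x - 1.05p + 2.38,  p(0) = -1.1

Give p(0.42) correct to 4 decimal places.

0.2123

Midpoint: k1 = f(x_n, p_n); k2 = f(x_n + h/2, p_n + (h/2)·k1); p_{n+1} = p_n + h·k2.
x=0.000000, p=-1.100000:
  k1 = f(0.000000, -1.100000) = 3.535000
  k2 = f(0.105000, -0.728825) = 3.305916
  p ← -1.100000 + 0.21·3.305916 = -0.405758
x=0.210000, p=-0.405758:
  k1 = f(0.210000, -0.405758) = 3.127345
  k2 = f(0.315000, -0.077386) = 2.943206
  p ← -0.405758 + 0.21·2.943206 = 0.212316
p(0.42) ≈ 0.2123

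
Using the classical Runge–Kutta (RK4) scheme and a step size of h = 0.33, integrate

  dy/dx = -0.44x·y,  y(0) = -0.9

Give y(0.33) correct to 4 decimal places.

RK4: k1 = f(x_n, y_n); k2 = f(x_n + h/2, y_n + (h/2)·k1); k3 = f(x_n + h/2, y_n + (h/2)·k2); k4 = f(x_n + h, y_n + h·k3); y_{n+1} = y_n + (h/6)·(k1 + 2k2 + 2k3 + k4).
x=0.000000, y=-0.900000:
  k1 = f(0.000000, -0.900000) = 0.000000
  k2 = f(0.165000, -0.900000) = 0.065340
  k3 = f(0.165000, -0.889219) = 0.064557
  k4 = f(0.330000, -0.878696) = 0.127587
  y ← -0.900000 + (0.33/6)·(k1 + 2k2 + 2k3 + k4) = -0.878694
y(0.33) ≈ -0.8787

-0.8787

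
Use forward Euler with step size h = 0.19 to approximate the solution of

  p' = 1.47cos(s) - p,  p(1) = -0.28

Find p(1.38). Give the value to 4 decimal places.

Euler: p_{n+1} = p_n + h·f(s_n, p_n).
s=1.000000, p=-0.280000: f=1.074244 → p ← -0.280000 + 0.19·1.074244 = -0.075894
s=1.190000, p=-0.075894: f=0.622234 → p ← -0.075894 + 0.19·0.622234 = 0.042331
p(1.38) ≈ 0.0423

0.0423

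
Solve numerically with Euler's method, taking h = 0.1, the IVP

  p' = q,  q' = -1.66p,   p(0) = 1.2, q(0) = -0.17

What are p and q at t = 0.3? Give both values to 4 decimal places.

1.0895, -0.7558

Euler on (p,q): p_{n+1} = p_n + h·p', q_{n+1} = q_n + h·q'.
0.000000: (1.200000, -0.170000); f=(-0.170000, -1.992000) → (1.183000, -0.369200)
0.100000: (1.183000, -0.369200); f=(-0.369200, -1.963780) → (1.146080, -0.565578)
0.200000: (1.146080, -0.565578); f=(-0.565578, -1.902493) → (1.089522, -0.755827)
(p(0.3), q(0.3)) ≈ (1.0895, -0.7558)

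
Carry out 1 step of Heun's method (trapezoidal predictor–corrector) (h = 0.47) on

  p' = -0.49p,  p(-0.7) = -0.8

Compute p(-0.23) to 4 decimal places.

-0.6370

Heun: k1 = f(x_n, p_n); k2 = f(x_n + h, p_n + h·k1); p_{n+1} = p_n + (h/2)·(k1 + k2).
x=-0.700000, p=-0.800000:
  k1 = f(-0.700000, -0.800000) = 0.392000
  k2 = f(-0.230000, -0.615760) = 0.301722
  p ← -0.800000 + (0.47/2)·(0.392000 + 0.301722) = -0.636975
p(-0.23) ≈ -0.6370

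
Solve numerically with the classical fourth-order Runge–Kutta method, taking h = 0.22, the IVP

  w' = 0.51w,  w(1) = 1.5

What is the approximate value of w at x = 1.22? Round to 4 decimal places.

1.6781

RK4: k1 = f(x_n, w_n); k2 = f(x_n + h/2, w_n + (h/2)·k1); k3 = f(x_n + h/2, w_n + (h/2)·k2); k4 = f(x_n + h, w_n + h·k3); w_{n+1} = w_n + (h/6)·(k1 + 2k2 + 2k3 + k4).
x=1.000000, w=1.500000:
  k1 = f(1.000000, 1.500000) = 0.765000
  k2 = f(1.110000, 1.584150) = 0.807917
  k3 = f(1.110000, 1.588871) = 0.810324
  k4 = f(1.220000, 1.678271) = 0.855918
  w ← 1.500000 + (0.22/6)·(k1 + 2k2 + 2k3 + k4) = 1.678105
w(1.22) ≈ 1.6781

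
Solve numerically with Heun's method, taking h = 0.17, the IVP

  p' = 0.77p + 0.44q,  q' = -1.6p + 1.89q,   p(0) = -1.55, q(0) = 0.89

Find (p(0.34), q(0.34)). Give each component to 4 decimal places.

-1.7259, 2.9138

Heun on (p,q): k1 = f(x_n, state_n); k2 = f(x_n + h, state_n + h·k1); state_{n+1} = state_n + (h/2)·(k1 + k2).
0.000000: (-1.550000, 0.890000)
  k1 = (-0.801900, 4.162100)
  predictor → (-1.686323, 1.597557)
  k2 = (-0.595544, 5.717500)
  → (-1.668783, 1.729766)
0.170000: (-1.668783, 1.729766)
  k1 = (-0.523866, 5.939310)
  predictor → (-1.757840, 2.739449)
  k2 = (-0.148179, 7.990102)
  → (-1.725907, 2.913766)
(p(0.34), q(0.34)) ≈ (-1.7259, 2.9138)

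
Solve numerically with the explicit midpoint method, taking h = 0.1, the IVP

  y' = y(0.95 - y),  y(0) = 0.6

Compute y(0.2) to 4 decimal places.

Midpoint: k1 = f(t_n, y_n); k2 = f(t_n + h/2, y_n + (h/2)·k1); y_{n+1} = y_n + h·k2.
t=0.000000, y=0.600000:
  k1 = f(0.000000, 0.600000) = 0.210000
  k2 = f(0.050000, 0.610500) = 0.207265
  y ← 0.600000 + 0.1·0.207265 = 0.620726
t=0.100000, y=0.620726:
  k1 = f(0.100000, 0.620726) = 0.204389
  k2 = f(0.150000, 0.630946) = 0.201306
  y ← 0.620726 + 0.1·0.201306 = 0.640857
y(0.2) ≈ 0.6409

0.6409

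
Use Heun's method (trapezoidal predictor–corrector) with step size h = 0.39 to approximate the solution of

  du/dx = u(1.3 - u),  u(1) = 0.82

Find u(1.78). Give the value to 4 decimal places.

1.0678

Heun: k1 = f(x_n, u_n); k2 = f(x_n + h, u_n + h·k1); u_{n+1} = u_n + (h/2)·(k1 + k2).
x=1.000000, u=0.820000:
  k1 = f(1.000000, 0.820000) = 0.393600
  k2 = f(1.390000, 0.973504) = 0.317845
  u ← 0.820000 + (0.39/2)·(0.393600 + 0.317845) = 0.958732
x=1.390000, u=0.958732:
  k1 = f(1.390000, 0.958732) = 0.327185
  k2 = f(1.780000, 1.086334) = 0.232113
  u ← 0.958732 + (0.39/2)·(0.327185 + 0.232113) = 1.067795
u(1.78) ≈ 1.0678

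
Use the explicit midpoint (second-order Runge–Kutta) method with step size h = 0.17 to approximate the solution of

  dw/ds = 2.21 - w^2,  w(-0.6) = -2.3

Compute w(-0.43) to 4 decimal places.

Midpoint: k1 = f(s_n, w_n); k2 = f(s_n + h/2, w_n + (h/2)·k1); w_{n+1} = w_n + h·k2.
s=-0.600000, w=-2.300000:
  k1 = f(-0.600000, -2.300000) = -3.080000
  k2 = f(-0.515000, -2.561800) = -4.352819
  w ← -2.300000 + 0.17·(-4.352819) = -3.039979
w(-0.43) ≈ -3.0400

-3.0400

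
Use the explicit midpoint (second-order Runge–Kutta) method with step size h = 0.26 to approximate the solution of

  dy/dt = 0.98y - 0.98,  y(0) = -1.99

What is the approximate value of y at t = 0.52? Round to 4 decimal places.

-3.9546

Midpoint: k1 = f(t_n, y_n); k2 = f(t_n + h/2, y_n + (h/2)·k1); y_{n+1} = y_n + h·k2.
t=0.000000, y=-1.990000:
  k1 = f(0.000000, -1.990000) = -2.930200
  k2 = f(0.130000, -2.370926) = -3.303507
  y ← -1.990000 + 0.26·(-3.303507) = -2.848912
t=0.260000, y=-2.848912:
  k1 = f(0.260000, -2.848912) = -3.771934
  k2 = f(0.390000, -3.339263) = -4.252478
  y ← -2.848912 + 0.26·(-4.252478) = -3.954556
y(0.52) ≈ -3.9546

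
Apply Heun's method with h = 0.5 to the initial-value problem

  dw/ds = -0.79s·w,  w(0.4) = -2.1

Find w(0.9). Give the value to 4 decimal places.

Heun: k1 = f(s_n, w_n); k2 = f(s_n + h, w_n + h·k1); w_{n+1} = w_n + (h/2)·(k1 + k2).
s=0.400000, w=-2.100000:
  k1 = f(0.400000, -2.100000) = 0.663600
  k2 = f(0.900000, -1.768200) = 1.257190
  w ← -2.100000 + (0.5/2)·(0.663600 + 1.257190) = -1.619802
w(0.9) ≈ -1.6198

-1.6198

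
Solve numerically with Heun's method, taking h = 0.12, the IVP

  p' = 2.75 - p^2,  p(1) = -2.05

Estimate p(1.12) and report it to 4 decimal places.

Heun: k1 = f(s_n, p_n); k2 = f(s_n + h, p_n + h·k1); p_{n+1} = p_n + (h/2)·(k1 + k2).
s=1.000000, p=-2.050000:
  k1 = f(1.000000, -2.050000) = -1.452500
  k2 = f(1.120000, -2.224300) = -2.197510
  p ← -2.050000 + (0.12/2)·(-1.452500 + (-2.197510)) = -2.269001
p(1.12) ≈ -2.2690

-2.2690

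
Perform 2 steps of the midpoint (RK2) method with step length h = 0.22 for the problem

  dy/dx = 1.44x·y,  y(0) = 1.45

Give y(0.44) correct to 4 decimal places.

Midpoint: k1 = f(x_n, y_n); k2 = f(x_n + h/2, y_n + (h/2)·k1); y_{n+1} = y_n + h·k2.
x=0.000000, y=1.450000:
  k1 = f(0.000000, 1.450000) = 0.000000
  k2 = f(0.110000, 1.450000) = 0.229680
  y ← 1.450000 + 0.22·0.229680 = 1.500530
x=0.220000, y=1.500530:
  k1 = f(0.220000, 1.500530) = 0.475368
  k2 = f(0.330000, 1.552820) = 0.737900
  y ← 1.500530 + 0.22·0.737900 = 1.662868
y(0.44) ≈ 1.6629

1.6629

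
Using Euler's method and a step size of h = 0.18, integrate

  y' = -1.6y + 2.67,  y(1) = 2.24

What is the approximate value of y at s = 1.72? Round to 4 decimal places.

1.8156

Euler: y_{n+1} = y_n + h·f(s_n, y_n).
s=1.000000, y=2.240000: f=-0.914000 → y ← 2.240000 + 0.18·(-0.914000) = 2.075480
s=1.180000, y=2.075480: f=-0.650768 → y ← 2.075480 + 0.18·(-0.650768) = 1.958342
s=1.360000, y=1.958342: f=-0.463347 → y ← 1.958342 + 0.18·(-0.463347) = 1.874939
s=1.540000, y=1.874939: f=-0.329903 → y ← 1.874939 + 0.18·(-0.329903) = 1.815557
y(1.72) ≈ 1.8156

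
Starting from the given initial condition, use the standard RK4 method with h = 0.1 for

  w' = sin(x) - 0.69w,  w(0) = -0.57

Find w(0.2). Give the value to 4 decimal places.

RK4: k1 = f(x_n, w_n); k2 = f(x_n + h/2, w_n + (h/2)·k1); k3 = f(x_n + h/2, w_n + (h/2)·k2); k4 = f(x_n + h, w_n + h·k3); w_{n+1} = w_n + (h/6)·(k1 + 2k2 + 2k3 + k4).
x=0.000000, w=-0.570000:
  k1 = f(0.000000, -0.570000) = 0.393300
  k2 = f(0.050000, -0.550335) = 0.429710
  k3 = f(0.050000, -0.548514) = 0.428454
  k4 = f(0.100000, -0.527155) = 0.463570
  w ← -0.570000 + (0.1/6)·(k1 + 2k2 + 2k3 + k4) = -0.527113
x=0.100000, w=-0.527113:
  k1 = f(0.100000, -0.527113) = 0.463542
  k2 = f(0.150000, -0.503936) = 0.497154
  k3 = f(0.150000, -0.502256) = 0.495995
  k4 = f(0.200000, -0.477514) = 0.528154
  w ← -0.527113 + (0.1/6)·(k1 + 2k2 + 2k3 + k4) = -0.477480
w(0.2) ≈ -0.4775

-0.4775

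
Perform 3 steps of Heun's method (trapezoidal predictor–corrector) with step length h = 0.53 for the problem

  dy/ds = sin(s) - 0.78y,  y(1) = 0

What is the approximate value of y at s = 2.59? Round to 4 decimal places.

Heun: k1 = f(s_n, y_n); k2 = f(s_n + h, y_n + h·k1); y_{n+1} = y_n + (h/2)·(k1 + k2).
s=1.000000, y=0.000000:
  k1 = f(1.000000, 0.000000) = 0.841471
  k2 = f(1.530000, 0.445980) = 0.651304
  y ← 0.000000 + (0.53/2)·(0.841471 + 0.651304) = 0.395585
s=1.530000, y=0.395585:
  k1 = f(1.530000, 0.395585) = 0.690611
  k2 = f(2.060000, 0.761609) = 0.288652
  y ← 0.395585 + (0.53/2)·(0.690611 + 0.288652) = 0.655090
s=2.060000, y=0.655090:
  k1 = f(2.060000, 0.655090) = 0.371737
  k2 = f(2.590000, 0.852111) = -0.140602
  y ← 0.655090 + (0.53/2)·(0.371737 + (-0.140602)) = 0.716341
y(2.59) ≈ 0.7163

0.7163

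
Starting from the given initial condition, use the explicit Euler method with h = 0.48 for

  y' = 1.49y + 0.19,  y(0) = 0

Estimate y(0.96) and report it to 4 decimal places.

Euler: y_{n+1} = y_n + h·f(x_n, y_n).
x=0.000000, y=0.000000: f=0.190000 → y ← 0.000000 + 0.48·0.190000 = 0.091200
x=0.480000, y=0.091200: f=0.325888 → y ← 0.091200 + 0.48·0.325888 = 0.247626
y(0.96) ≈ 0.2476

0.2476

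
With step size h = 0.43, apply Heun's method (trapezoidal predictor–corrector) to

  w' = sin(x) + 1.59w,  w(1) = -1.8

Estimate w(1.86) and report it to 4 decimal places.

-5.0610

Heun: k1 = f(x_n, w_n); k2 = f(x_n + h, w_n + h·k1); w_{n+1} = w_n + (h/2)·(k1 + k2).
x=1.000000, w=-1.800000:
  k1 = f(1.000000, -1.800000) = -2.020529
  k2 = f(1.430000, -2.668827) = -3.253331
  w ← -1.800000 + (0.43/2)·(-2.020529 + (-3.253331)) = -2.933880
x=1.430000, w=-2.933880:
  k1 = f(1.430000, -2.933880) = -3.674765
  k2 = f(1.860000, -4.514029) = -6.218834
  w ← -2.933880 + (0.43/2)·(-3.674765 + (-6.218834)) = -5.061004
w(1.86) ≈ -5.0610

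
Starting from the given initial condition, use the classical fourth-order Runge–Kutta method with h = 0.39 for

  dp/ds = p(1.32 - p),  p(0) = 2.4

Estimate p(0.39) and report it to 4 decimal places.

1.8066

RK4: k1 = f(s_n, p_n); k2 = f(s_n + h/2, p_n + (h/2)·k1); k3 = f(s_n + h/2, p_n + (h/2)·k2); k4 = f(s_n + h, p_n + h·k3); p_{n+1} = p_n + (h/6)·(k1 + 2k2 + 2k3 + k4).
s=0.000000, p=2.400000:
  k1 = f(0.000000, 2.400000) = -2.592000
  k2 = f(0.195000, 1.894560) = -1.088538
  k3 = f(0.195000, 2.187735) = -1.898374
  k4 = f(0.390000, 1.659634) = -0.563668
  p ← 2.400000 + (0.39/6)·(k1 + 2k2 + 2k3 + k4) = 1.806583
p(0.39) ≈ 1.8066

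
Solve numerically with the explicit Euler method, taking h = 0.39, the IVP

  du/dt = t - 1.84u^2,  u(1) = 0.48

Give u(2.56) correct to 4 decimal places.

Euler: u_{n+1} = u_n + h·f(t_n, u_n).
t=1.000000, u=0.480000: f=0.576064 → u ← 0.480000 + 0.39·0.576064 = 0.704665
t=1.390000, u=0.704665: f=0.476343 → u ← 0.704665 + 0.39·0.476343 = 0.890439
t=1.780000, u=0.890439: f=0.321099 → u ← 0.890439 + 0.39·0.321099 = 1.015667
t=2.170000, u=1.015667: f=0.271893 → u ← 1.015667 + 0.39·0.271893 = 1.121705
u(2.56) ≈ 1.1217

1.1217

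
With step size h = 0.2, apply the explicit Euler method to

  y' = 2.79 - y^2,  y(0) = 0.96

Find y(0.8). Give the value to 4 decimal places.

1.6539

Euler: y_{n+1} = y_n + h·f(x_n, y_n).
x=0.000000, y=0.960000: f=1.868400 → y ← 0.960000 + 0.2·1.868400 = 1.333680
x=0.200000, y=1.333680: f=1.011298 → y ← 1.333680 + 0.2·1.011298 = 1.535940
x=0.400000, y=1.535940: f=0.430890 → y ← 1.535940 + 0.2·0.430890 = 1.622117
x=0.600000, y=1.622117: f=0.158735 → y ← 1.622117 + 0.2·0.158735 = 1.653864
y(0.8) ≈ 1.6539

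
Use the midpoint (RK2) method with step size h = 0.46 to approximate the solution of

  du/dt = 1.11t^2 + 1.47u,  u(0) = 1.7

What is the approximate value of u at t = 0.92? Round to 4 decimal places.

Midpoint: k1 = f(t_n, u_n); k2 = f(t_n + h/2, u_n + (h/2)·k1); u_{n+1} = u_n + h·k2.
t=0.000000, u=1.700000:
  k1 = f(0.000000, 1.700000) = 2.499000
  k2 = f(0.230000, 2.274770) = 3.402631
  u ← 1.700000 + 0.46·3.402631 = 3.265210
t=0.460000, u=3.265210:
  k1 = f(0.460000, 3.265210) = 5.034735
  k2 = f(0.690000, 4.423199) = 7.030574
  u ← 3.265210 + 0.46·7.030574 = 6.499274
u(0.92) ≈ 6.4993

6.4993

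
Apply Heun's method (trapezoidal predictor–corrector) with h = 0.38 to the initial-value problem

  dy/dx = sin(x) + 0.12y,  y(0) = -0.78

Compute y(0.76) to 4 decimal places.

-0.5761

Heun: k1 = f(x_n, y_n); k2 = f(x_n + h, y_n + h·k1); y_{n+1} = y_n + (h/2)·(k1 + k2).
x=0.000000, y=-0.780000:
  k1 = f(0.000000, -0.780000) = -0.093600
  k2 = f(0.380000, -0.815568) = 0.273052
  y ← -0.780000 + (0.38/2)·(-0.093600 + 0.273052) = -0.745904
x=0.380000, y=-0.745904:
  k1 = f(0.380000, -0.745904) = 0.281412
  k2 = f(0.760000, -0.638968) = 0.612245
  y ← -0.745904 + (0.38/2)·(0.281412 + 0.612245) = -0.576109
y(0.76) ≈ -0.5761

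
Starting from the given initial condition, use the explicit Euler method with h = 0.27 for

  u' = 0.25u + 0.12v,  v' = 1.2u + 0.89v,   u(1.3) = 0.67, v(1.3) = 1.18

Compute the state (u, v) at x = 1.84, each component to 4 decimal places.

Euler on (u,v): u_{n+1} = u_n + h·u', v_{n+1} = v_n + h·v'.
1.300000: (0.670000, 1.180000); f=(0.309100, 1.854200) → (0.753457, 1.680634)
1.570000: (0.753457, 1.680634); f=(0.390040, 2.399913) → (0.858768, 2.328610)
(u(1.84), v(1.84)) ≈ (0.8588, 2.3286)

0.8588, 2.3286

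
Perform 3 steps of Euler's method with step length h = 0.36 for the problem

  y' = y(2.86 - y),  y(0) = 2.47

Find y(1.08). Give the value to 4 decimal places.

2.8600

Euler: y_{n+1} = y_n + h·f(t_n, y_n).
t=0.000000, y=2.470000: f=0.963300 → y ← 2.470000 + 0.36·0.963300 = 2.816788
t=0.360000, y=2.816788: f=0.121719 → y ← 2.816788 + 0.36·0.121719 = 2.860607
t=0.720000, y=2.860607: f=-0.001736 → y ← 2.860607 + 0.36·(-0.001736) = 2.859982
y(1.08) ≈ 2.8600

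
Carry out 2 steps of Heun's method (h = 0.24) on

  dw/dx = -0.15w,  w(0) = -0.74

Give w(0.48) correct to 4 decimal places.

-0.6886

Heun: k1 = f(x_n, w_n); k2 = f(x_n + h, w_n + h·k1); w_{n+1} = w_n + (h/2)·(k1 + k2).
x=0.000000, w=-0.740000:
  k1 = f(0.000000, -0.740000) = 0.111000
  k2 = f(0.240000, -0.713360) = 0.107004
  w ← -0.740000 + (0.24/2)·(0.111000 + 0.107004) = -0.713840
x=0.240000, w=-0.713840:
  k1 = f(0.240000, -0.713840) = 0.107076
  k2 = f(0.480000, -0.688141) = 0.103221
  w ← -0.713840 + (0.24/2)·(0.107076 + 0.103221) = -0.688604
w(0.48) ≈ -0.6886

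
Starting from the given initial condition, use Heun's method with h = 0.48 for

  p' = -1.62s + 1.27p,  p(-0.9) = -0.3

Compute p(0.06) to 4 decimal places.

0.5769

Heun: k1 = f(s_n, p_n); k2 = f(s_n + h, p_n + h·k1); p_{n+1} = p_n + (h/2)·(k1 + k2).
s=-0.900000, p=-0.300000:
  k1 = f(-0.900000, -0.300000) = 1.077000
  k2 = f(-0.420000, 0.216960) = 0.955939
  p ← -0.300000 + (0.48/2)·(1.077000 + 0.955939) = 0.187905
s=-0.420000, p=0.187905:
  k1 = f(-0.420000, 0.187905) = 0.919040
  k2 = f(0.060000, 0.629045) = 0.701687
  p ← 0.187905 + (0.48/2)·(0.919040 + 0.701687) = 0.576880
p(0.06) ≈ 0.5769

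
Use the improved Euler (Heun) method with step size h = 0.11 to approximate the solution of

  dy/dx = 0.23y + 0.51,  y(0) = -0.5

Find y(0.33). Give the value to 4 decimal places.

Heun: k1 = f(x_n, y_n); k2 = f(x_n + h, y_n + h·k1); y_{n+1} = y_n + (h/2)·(k1 + k2).
x=0.000000, y=-0.500000:
  k1 = f(0.000000, -0.500000) = 0.395000
  k2 = f(0.110000, -0.456550) = 0.404994
  y ← -0.500000 + (0.11/2)·(0.395000 + 0.404994) = -0.456000
x=0.110000, y=-0.456000:
  k1 = f(0.110000, -0.456000) = 0.405120
  k2 = f(0.220000, -0.411437) = 0.415369
  y ← -0.456000 + (0.11/2)·(0.405120 + 0.415369) = -0.410873
x=0.220000, y=-0.410873:
  k1 = f(0.220000, -0.410873) = 0.415499
  k2 = f(0.330000, -0.365169) = 0.426011
  y ← -0.410873 + (0.11/2)·(0.415499 + 0.426011) = -0.364590
y(0.33) ≈ -0.3646

-0.3646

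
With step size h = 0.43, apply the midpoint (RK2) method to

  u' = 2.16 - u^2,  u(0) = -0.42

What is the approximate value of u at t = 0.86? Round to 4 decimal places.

Midpoint: k1 = f(t_n, u_n); k2 = f(t_n + h/2, u_n + (h/2)·k1); u_{n+1} = u_n + h·k2.
t=0.000000, u=-0.420000:
  k1 = f(0.000000, -0.420000) = 1.983600
  k2 = f(0.215000, 0.006474) = 2.159958
  u ← -0.420000 + 0.43·2.159958 = 0.508782
t=0.430000, u=0.508782:
  k1 = f(0.430000, 0.508782) = 1.901141
  k2 = f(0.645000, 0.917527) = 1.318144
  u ← 0.508782 + 0.43·1.318144 = 1.075584
u(0.86) ≈ 1.0756

1.0756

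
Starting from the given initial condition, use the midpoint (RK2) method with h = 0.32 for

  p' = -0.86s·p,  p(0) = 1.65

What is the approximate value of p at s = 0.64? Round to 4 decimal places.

1.3782

Midpoint: k1 = f(s_n, p_n); k2 = f(s_n + h/2, p_n + (h/2)·k1); p_{n+1} = p_n + h·k2.
s=0.000000, p=1.650000:
  k1 = f(0.000000, 1.650000) = 0.000000
  k2 = f(0.160000, 1.650000) = -0.227040
  p ← 1.650000 + 0.32·(-0.227040) = 1.577347
s=0.320000, p=1.577347:
  k1 = f(0.320000, 1.577347) = -0.434086
  k2 = f(0.480000, 1.507893) = -0.622458
  p ← 1.577347 + 0.32·(-0.622458) = 1.378161
p(0.64) ≈ 1.3782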